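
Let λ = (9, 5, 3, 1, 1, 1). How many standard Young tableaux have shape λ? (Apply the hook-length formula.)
# SYT of shape (9, 5, 3, 1, 1, 1) = 73902400

Hook-length formula: f^λ = n! / Π hook(c), product over all cells c of the Young diagram. For λ = (9, 5, 3, 1, 1, 1), n = 20 boxes. Hook lengths by row (left-to-right, top-to-bottom): [14, 10, 9, 7, 6, 4, 3, 2, 1]; [9, 5, 4, 2, 1]; [6, 2, 1]; [3]; [2]; [1]. Product of hooks = 32920473600. So f^λ = 20! / 32920473600 = 2432902008176640000 / 32920473600 = 73902400.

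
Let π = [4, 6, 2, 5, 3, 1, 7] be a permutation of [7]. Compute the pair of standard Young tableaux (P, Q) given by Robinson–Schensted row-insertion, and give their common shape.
P = [1, 3, 7] / [2, 5] / [4] / [6];  Q = [1, 2, 7] / [3, 4] / [5] / [6];  common shape = (3, 2, 1, 1)

Row-insert the values π_1, π_2, … into P one at a time, bumping the leftmost entry strictly greater than the inserted value down to the next row. The recording tableau Q records, in position (i, j), the step at which that cell was added to P.
  Insert 4 (step 1): P = [4];  Q = [1]
  Insert 6 (step 2): P = [4, 6];  Q = [1, 2]
  Insert 2 (step 3): P = [2, 6] / [4];  Q = [1, 2] / [3]
  Insert 5 (step 4): P = [2, 5] / [4, 6];  Q = [1, 2] / [3, 4]
  Insert 3 (step 5): P = [2, 3] / [4, 5] / [6];  Q = [1, 2] / [3, 4] / [5]
  Insert 1 (step 6): P = [1, 3] / [2, 5] / [4] / [6];  Q = [1, 2] / [3, 4] / [5] / [6]
  Insert 7 (step 7): P = [1, 3, 7] / [2, 5] / [4] / [6];  Q = [1, 2, 7] / [3, 4] / [5] / [6]
Final shape: (3, 2, 1, 1).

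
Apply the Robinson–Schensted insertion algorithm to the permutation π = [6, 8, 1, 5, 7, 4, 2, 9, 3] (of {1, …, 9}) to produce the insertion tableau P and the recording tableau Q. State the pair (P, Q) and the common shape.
P = [1, 2, 3, 9] / [4, 7] / [5, 8] / [6];  Q = [1, 2, 5, 8] / [3, 4] / [6, 9] / [7];  common shape = (4, 2, 2, 1)

Row-insert the values π_1, π_2, … into P one at a time, bumping the leftmost entry strictly greater than the inserted value down to the next row. The recording tableau Q records, in position (i, j), the step at which that cell was added to P.
  Insert 6 (step 1): P = [6];  Q = [1]
  Insert 8 (step 2): P = [6, 8];  Q = [1, 2]
  Insert 1 (step 3): P = [1, 8] / [6];  Q = [1, 2] / [3]
  Insert 5 (step 4): P = [1, 5] / [6, 8];  Q = [1, 2] / [3, 4]
  Insert 7 (step 5): P = [1, 5, 7] / [6, 8];  Q = [1, 2, 5] / [3, 4]
  Insert 4 (step 6): P = [1, 4, 7] / [5, 8] / [6];  Q = [1, 2, 5] / [3, 4] / [6]
  Insert 2 (step 7): P = [1, 2, 7] / [4, 8] / [5] / [6];  Q = [1, 2, 5] / [3, 4] / [6] / [7]
  Insert 9 (step 8): P = [1, 2, 7, 9] / [4, 8] / [5] / [6];  Q = [1, 2, 5, 8] / [3, 4] / [6] / [7]
  Insert 3 (step 9): P = [1, 2, 3, 9] / [4, 7] / [5, 8] / [6];  Q = [1, 2, 5, 8] / [3, 4] / [6, 9] / [7]
Final shape: (4, 2, 2, 1).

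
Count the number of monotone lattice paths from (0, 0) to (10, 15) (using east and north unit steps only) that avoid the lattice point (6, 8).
Number of paths = 2277770

Total paths from (0, 0) to (10, 15): C(25, 10) = 3268760. Paths through (6, 8): (paths (0, 0) → (6, 8)) × (paths (6, 8) → (10, 15)) = C(14, 6) · C(11, 4) = 3003 · 330 = 990990. Avoidance count = 3268760 − 990990 = 2277770.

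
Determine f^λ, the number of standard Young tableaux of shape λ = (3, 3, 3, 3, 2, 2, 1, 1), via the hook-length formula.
# SYT of shape (3, 3, 3, 3, 2, 2, 1, 1) = 787644

Hook-length formula: f^λ = n! / Π hook(c), product over all cells c of the Young diagram. For λ = (3, 3, 3, 3, 2, 2, 1, 1), n = 18 boxes. Hook lengths by row (left-to-right, top-to-bottom): [10, 7, 4]; [9, 6, 3]; [8, 5, 2]; [7, 4, 1]; [5, 2]; [4, 1]; [2]; [1]. Product of hooks = 8128512000. So f^λ = 18! / 8128512000 = 6402373705728000 / 8128512000 = 787644.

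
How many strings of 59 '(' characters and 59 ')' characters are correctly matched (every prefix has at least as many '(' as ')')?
C_59 = 405944995127576985730643443367112

These balanced parentheses are counted by the Catalan number C_n = (1/(n + 1)) · C(2n, n). For n = 59: C_59 = (1/60) · C(118, 59) = 24356699707654619143838606602026720/60 = 405944995127576985730643443367112.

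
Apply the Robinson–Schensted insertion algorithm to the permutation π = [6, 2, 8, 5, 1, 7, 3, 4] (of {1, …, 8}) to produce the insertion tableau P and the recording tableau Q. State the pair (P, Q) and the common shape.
P = [1, 3, 4] / [2, 5, 7] / [6, 8];  Q = [1, 3, 6] / [2, 4, 8] / [5, 7];  common shape = (3, 3, 2)

Row-insert the values π_1, π_2, … into P one at a time, bumping the leftmost entry strictly greater than the inserted value down to the next row. The recording tableau Q records, in position (i, j), the step at which that cell was added to P.
  Insert 6 (step 1): P = [6];  Q = [1]
  Insert 2 (step 2): P = [2] / [6];  Q = [1] / [2]
  Insert 8 (step 3): P = [2, 8] / [6];  Q = [1, 3] / [2]
  Insert 5 (step 4): P = [2, 5] / [6, 8];  Q = [1, 3] / [2, 4]
  Insert 1 (step 5): P = [1, 5] / [2, 8] / [6];  Q = [1, 3] / [2, 4] / [5]
  Insert 7 (step 6): P = [1, 5, 7] / [2, 8] / [6];  Q = [1, 3, 6] / [2, 4] / [5]
  Insert 3 (step 7): P = [1, 3, 7] / [2, 5] / [6, 8];  Q = [1, 3, 6] / [2, 4] / [5, 7]
  Insert 4 (step 8): P = [1, 3, 4] / [2, 5, 7] / [6, 8];  Q = [1, 3, 6] / [2, 4, 8] / [5, 7]
Final shape: (3, 3, 2).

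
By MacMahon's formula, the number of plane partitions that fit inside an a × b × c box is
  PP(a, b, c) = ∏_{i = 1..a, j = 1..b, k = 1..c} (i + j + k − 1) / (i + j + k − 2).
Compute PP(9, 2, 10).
PP(9, 2, 10) = 1551580888

Evaluate the triple product over i = 1..9, j = 1..2, k = 1..10. The factors are (2/1) · (3/2) · (4/3) · (5/4) · (6/5) · (7/6) · (8/7) · (9/8) · … (180 factors total). The numerators and denominators telescope so the product is an integer; carrying out the multiplication exactly gives PP(9, 2, 10) = 1551580888.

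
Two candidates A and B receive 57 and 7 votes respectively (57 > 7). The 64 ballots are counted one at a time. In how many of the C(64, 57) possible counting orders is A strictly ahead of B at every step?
Strict-lead orderings = 485325150

Total orderings of the 64 votes with 57 for A: C(64, 57) = 621216192. By the Bertrand ballot formula (Cycle Lemma / reflection principle), the number of orderings in which A is strictly ahead of B throughout is (p − q)/(p + q) · C(p + q, p) = (57 − 7)/(57 + 7) · 621216192 = 485325150.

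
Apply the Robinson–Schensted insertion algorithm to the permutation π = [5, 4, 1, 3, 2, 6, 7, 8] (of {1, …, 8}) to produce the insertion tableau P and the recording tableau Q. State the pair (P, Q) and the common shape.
P = [1, 2, 6, 7, 8] / [3] / [4] / [5];  Q = [1, 4, 6, 7, 8] / [2] / [3] / [5];  common shape = (5, 1, 1, 1)

Row-insert the values π_1, π_2, … into P one at a time, bumping the leftmost entry strictly greater than the inserted value down to the next row. The recording tableau Q records, in position (i, j), the step at which that cell was added to P.
  Insert 5 (step 1): P = [5];  Q = [1]
  Insert 4 (step 2): P = [4] / [5];  Q = [1] / [2]
  Insert 1 (step 3): P = [1] / [4] / [5];  Q = [1] / [2] / [3]
  Insert 3 (step 4): P = [1, 3] / [4] / [5];  Q = [1, 4] / [2] / [3]
  Insert 2 (step 5): P = [1, 2] / [3] / [4] / [5];  Q = [1, 4] / [2] / [3] / [5]
  Insert 6 (step 6): P = [1, 2, 6] / [3] / [4] / [5];  Q = [1, 4, 6] / [2] / [3] / [5]
  Insert 7 (step 7): P = [1, 2, 6, 7] / [3] / [4] / [5];  Q = [1, 4, 6, 7] / [2] / [3] / [5]
  Insert 8 (step 8): P = [1, 2, 6, 7, 8] / [3] / [4] / [5];  Q = [1, 4, 6, 7, 8] / [2] / [3] / [5]
Final shape: (5, 1, 1, 1).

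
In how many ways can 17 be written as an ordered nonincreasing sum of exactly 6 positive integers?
p(17, 6 parts) = 44

Partitions of n into exactly k parts are in bijection with partitions of n − k into at most k parts (subtract 1 from each part). So p(17, exactly 6) = p(11, parts ≤ 6). Computing via the recurrence p(m, j) = p(m, j−1) + p(m−j, j) gives 44.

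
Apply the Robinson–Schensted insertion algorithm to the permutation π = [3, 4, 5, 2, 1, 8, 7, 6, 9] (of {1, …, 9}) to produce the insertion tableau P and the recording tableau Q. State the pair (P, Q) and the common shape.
P = [1, 4, 5, 6, 9] / [2, 7] / [3, 8];  Q = [1, 2, 3, 6, 9] / [4, 7] / [5, 8];  common shape = (5, 2, 2)

Row-insert the values π_1, π_2, … into P one at a time, bumping the leftmost entry strictly greater than the inserted value down to the next row. The recording tableau Q records, in position (i, j), the step at which that cell was added to P.
  Insert 3 (step 1): P = [3];  Q = [1]
  Insert 4 (step 2): P = [3, 4];  Q = [1, 2]
  Insert 5 (step 3): P = [3, 4, 5];  Q = [1, 2, 3]
  Insert 2 (step 4): P = [2, 4, 5] / [3];  Q = [1, 2, 3] / [4]
  Insert 1 (step 5): P = [1, 4, 5] / [2] / [3];  Q = [1, 2, 3] / [4] / [5]
  Insert 8 (step 6): P = [1, 4, 5, 8] / [2] / [3];  Q = [1, 2, 3, 6] / [4] / [5]
  Insert 7 (step 7): P = [1, 4, 5, 7] / [2, 8] / [3];  Q = [1, 2, 3, 6] / [4, 7] / [5]
  Insert 6 (step 8): P = [1, 4, 5, 6] / [2, 7] / [3, 8];  Q = [1, 2, 3, 6] / [4, 7] / [5, 8]
  Insert 9 (step 9): P = [1, 4, 5, 6, 9] / [2, 7] / [3, 8];  Q = [1, 2, 3, 6, 9] / [4, 7] / [5, 8]
Final shape: (5, 2, 2).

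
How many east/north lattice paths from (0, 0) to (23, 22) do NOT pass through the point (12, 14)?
Number of paths = 3386767082400

Total paths from (0, 0) to (23, 22): C(45, 23) = 4116715363800. Paths through (12, 14): (paths (0, 0) → (12, 14)) × (paths (12, 14) → (23, 22)) = C(26, 12) · C(19, 11) = 9657700 · 75582 = 729948281400. Avoidance count = 4116715363800 − 729948281400 = 3386767082400.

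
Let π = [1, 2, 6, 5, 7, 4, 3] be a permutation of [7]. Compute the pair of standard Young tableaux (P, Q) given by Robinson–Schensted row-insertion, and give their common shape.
P = [1, 2, 3, 7] / [4] / [5] / [6];  Q = [1, 2, 3, 5] / [4] / [6] / [7];  common shape = (4, 1, 1, 1)

Row-insert the values π_1, π_2, … into P one at a time, bumping the leftmost entry strictly greater than the inserted value down to the next row. The recording tableau Q records, in position (i, j), the step at which that cell was added to P.
  Insert 1 (step 1): P = [1];  Q = [1]
  Insert 2 (step 2): P = [1, 2];  Q = [1, 2]
  Insert 6 (step 3): P = [1, 2, 6];  Q = [1, 2, 3]
  Insert 5 (step 4): P = [1, 2, 5] / [6];  Q = [1, 2, 3] / [4]
  Insert 7 (step 5): P = [1, 2, 5, 7] / [6];  Q = [1, 2, 3, 5] / [4]
  Insert 4 (step 6): P = [1, 2, 4, 7] / [5] / [6];  Q = [1, 2, 3, 5] / [4] / [6]
  Insert 3 (step 7): P = [1, 2, 3, 7] / [4] / [5] / [6];  Q = [1, 2, 3, 5] / [4] / [6] / [7]
Final shape: (4, 1, 1, 1).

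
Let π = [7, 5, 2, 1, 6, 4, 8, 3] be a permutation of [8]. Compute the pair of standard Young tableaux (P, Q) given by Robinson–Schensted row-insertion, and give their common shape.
P = [1, 3, 8] / [2, 4] / [5, 6] / [7];  Q = [1, 5, 7] / [2, 6] / [3, 8] / [4];  common shape = (3, 2, 2, 1)

Row-insert the values π_1, π_2, … into P one at a time, bumping the leftmost entry strictly greater than the inserted value down to the next row. The recording tableau Q records, in position (i, j), the step at which that cell was added to P.
  Insert 7 (step 1): P = [7];  Q = [1]
  Insert 5 (step 2): P = [5] / [7];  Q = [1] / [2]
  Insert 2 (step 3): P = [2] / [5] / [7];  Q = [1] / [2] / [3]
  Insert 1 (step 4): P = [1] / [2] / [5] / [7];  Q = [1] / [2] / [3] / [4]
  Insert 6 (step 5): P = [1, 6] / [2] / [5] / [7];  Q = [1, 5] / [2] / [3] / [4]
  Insert 4 (step 6): P = [1, 4] / [2, 6] / [5] / [7];  Q = [1, 5] / [2, 6] / [3] / [4]
  Insert 8 (step 7): P = [1, 4, 8] / [2, 6] / [5] / [7];  Q = [1, 5, 7] / [2, 6] / [3] / [4]
  Insert 3 (step 8): P = [1, 3, 8] / [2, 4] / [5, 6] / [7];  Q = [1, 5, 7] / [2, 6] / [3, 8] / [4]
Final shape: (3, 2, 2, 1).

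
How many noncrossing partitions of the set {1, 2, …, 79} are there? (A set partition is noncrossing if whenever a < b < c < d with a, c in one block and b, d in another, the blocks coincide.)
C_79 = 289450081175264899454283846029490767264392230

These noncrossing partitions are counted by the Catalan number C_n = (1/(n + 1)) · C(2n, n). For n = 79: C_79 = (1/80) · C(158, 79) = 23156006494021191956342707682359261381151378400/80 = 289450081175264899454283846029490767264392230.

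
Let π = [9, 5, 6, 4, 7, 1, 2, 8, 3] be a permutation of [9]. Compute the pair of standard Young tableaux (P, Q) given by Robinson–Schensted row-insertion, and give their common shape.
P = [1, 2, 3, 8] / [4, 6, 7] / [5] / [9];  Q = [1, 3, 5, 8] / [2, 7, 9] / [4] / [6];  common shape = (4, 3, 1, 1)

Row-insert the values π_1, π_2, … into P one at a time, bumping the leftmost entry strictly greater than the inserted value down to the next row. The recording tableau Q records, in position (i, j), the step at which that cell was added to P.
  Insert 9 (step 1): P = [9];  Q = [1]
  Insert 5 (step 2): P = [5] / [9];  Q = [1] / [2]
  Insert 6 (step 3): P = [5, 6] / [9];  Q = [1, 3] / [2]
  Insert 4 (step 4): P = [4, 6] / [5] / [9];  Q = [1, 3] / [2] / [4]
  Insert 7 (step 5): P = [4, 6, 7] / [5] / [9];  Q = [1, 3, 5] / [2] / [4]
  Insert 1 (step 6): P = [1, 6, 7] / [4] / [5] / [9];  Q = [1, 3, 5] / [2] / [4] / [6]
  Insert 2 (step 7): P = [1, 2, 7] / [4, 6] / [5] / [9];  Q = [1, 3, 5] / [2, 7] / [4] / [6]
  Insert 8 (step 8): P = [1, 2, 7, 8] / [4, 6] / [5] / [9];  Q = [1, 3, 5, 8] / [2, 7] / [4] / [6]
  Insert 3 (step 9): P = [1, 2, 3, 8] / [4, 6, 7] / [5] / [9];  Q = [1, 3, 5, 8] / [2, 7, 9] / [4] / [6]
Final shape: (4, 3, 1, 1).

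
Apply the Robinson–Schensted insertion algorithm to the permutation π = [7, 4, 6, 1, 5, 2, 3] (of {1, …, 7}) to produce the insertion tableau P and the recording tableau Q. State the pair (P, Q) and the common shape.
P = [1, 2, 3] / [4, 5] / [6] / [7];  Q = [1, 3, 7] / [2, 5] / [4] / [6];  common shape = (3, 2, 1, 1)

Row-insert the values π_1, π_2, … into P one at a time, bumping the leftmost entry strictly greater than the inserted value down to the next row. The recording tableau Q records, in position (i, j), the step at which that cell was added to P.
  Insert 7 (step 1): P = [7];  Q = [1]
  Insert 4 (step 2): P = [4] / [7];  Q = [1] / [2]
  Insert 6 (step 3): P = [4, 6] / [7];  Q = [1, 3] / [2]
  Insert 1 (step 4): P = [1, 6] / [4] / [7];  Q = [1, 3] / [2] / [4]
  Insert 5 (step 5): P = [1, 5] / [4, 6] / [7];  Q = [1, 3] / [2, 5] / [4]
  Insert 2 (step 6): P = [1, 2] / [4, 5] / [6] / [7];  Q = [1, 3] / [2, 5] / [4] / [6]
  Insert 3 (step 7): P = [1, 2, 3] / [4, 5] / [6] / [7];  Q = [1, 3, 7] / [2, 5] / [4] / [6]
Final shape: (3, 2, 1, 1).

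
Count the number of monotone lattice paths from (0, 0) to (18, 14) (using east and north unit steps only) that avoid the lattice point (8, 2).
Number of paths = 442336530

Total paths from (0, 0) to (18, 14): C(32, 18) = 471435600. Paths through (8, 2): (paths (0, 0) → (8, 2)) × (paths (8, 2) → (18, 14)) = C(10, 8) · C(22, 10) = 45 · 646646 = 29099070. Avoidance count = 471435600 − 29099070 = 442336530.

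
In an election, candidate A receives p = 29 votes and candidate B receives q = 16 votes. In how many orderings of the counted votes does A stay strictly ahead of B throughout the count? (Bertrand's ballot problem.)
Strict-lead orderings = 186803188858

Total orderings of the 45 votes with 29 for A: C(45, 29) = 646626422970. By the Bertrand ballot formula (Cycle Lemma / reflection principle), the number of orderings in which A is strictly ahead of B throughout is (p − q)/(p + q) · C(p + q, p) = (29 − 16)/(29 + 16) · 646626422970 = 186803188858.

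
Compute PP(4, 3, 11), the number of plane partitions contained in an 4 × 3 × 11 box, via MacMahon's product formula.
PP(4, 3, 11) = 78835120

Evaluate the triple product over i = 1..4, j = 1..3, k = 1..11. The factors are (2/1) · (3/2) · (4/3) · (5/4) · (6/5) · (7/6) · (8/7) · (9/8) · … (132 factors total). The numerators and denominators telescope so the product is an integer; carrying out the multiplication exactly gives PP(4, 3, 11) = 78835120.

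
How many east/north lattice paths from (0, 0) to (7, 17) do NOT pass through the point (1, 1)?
Number of paths = 196878

Total paths from (0, 0) to (7, 17): C(24, 7) = 346104. Paths through (1, 1): (paths (0, 0) → (1, 1)) × (paths (1, 1) → (7, 17)) = C(2, 1) · C(22, 6) = 2 · 74613 = 149226. Avoidance count = 346104 − 149226 = 196878.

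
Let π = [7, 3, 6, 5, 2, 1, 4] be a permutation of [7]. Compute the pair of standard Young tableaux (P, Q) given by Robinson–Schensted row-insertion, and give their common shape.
P = [1, 4] / [2, 5] / [3] / [6] / [7];  Q = [1, 3] / [2, 7] / [4] / [5] / [6];  common shape = (2, 2, 1, 1, 1)

Row-insert the values π_1, π_2, … into P one at a time, bumping the leftmost entry strictly greater than the inserted value down to the next row. The recording tableau Q records, in position (i, j), the step at which that cell was added to P.
  Insert 7 (step 1): P = [7];  Q = [1]
  Insert 3 (step 2): P = [3] / [7];  Q = [1] / [2]
  Insert 6 (step 3): P = [3, 6] / [7];  Q = [1, 3] / [2]
  Insert 5 (step 4): P = [3, 5] / [6] / [7];  Q = [1, 3] / [2] / [4]
  Insert 2 (step 5): P = [2, 5] / [3] / [6] / [7];  Q = [1, 3] / [2] / [4] / [5]
  Insert 1 (step 6): P = [1, 5] / [2] / [3] / [6] / [7];  Q = [1, 3] / [2] / [4] / [5] / [6]
  Insert 4 (step 7): P = [1, 4] / [2, 5] / [3] / [6] / [7];  Q = [1, 3] / [2, 7] / [4] / [5] / [6]
Final shape: (2, 2, 1, 1, 1).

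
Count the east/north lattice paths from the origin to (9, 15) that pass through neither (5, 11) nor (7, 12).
Number of paths = 628904

Inclusion–exclusion. Total paths: C(24, 9) = 1307504. Through P₁: C(16, 5)·C(8, 4) = 305760. Through P₂: C(19, 7)·C(5, 2) = 503880. Since P₁ is strictly southwest of P₂, a monotone path through both must visit P₁ then P₂; paths through both = C(16, 5)·C(3, 2)·C(5, 2) = 131040. Avoid both = 1307504 − 305760 − 503880 + 131040 = 628904.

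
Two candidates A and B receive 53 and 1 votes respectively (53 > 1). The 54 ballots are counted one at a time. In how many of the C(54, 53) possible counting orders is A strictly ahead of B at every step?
Strict-lead orderings = 52

Total orderings of the 54 votes with 53 for A: C(54, 53) = 54. By the Bertrand ballot formula (Cycle Lemma / reflection principle), the number of orderings in which A is strictly ahead of B throughout is (p − q)/(p + q) · C(p + q, p) = (53 − 1)/(53 + 1) · 54 = 52.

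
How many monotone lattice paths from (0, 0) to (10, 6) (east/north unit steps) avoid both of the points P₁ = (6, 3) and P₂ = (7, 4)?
Number of paths = 3448

Inclusion–exclusion. Total paths: C(16, 10) = 8008. Through P₁: C(9, 6)·C(7, 4) = 2940. Through P₂: C(11, 7)·C(5, 3) = 3300. Since P₁ is strictly southwest of P₂, a monotone path through both must visit P₁ then P₂; paths through both = C(9, 6)·C(2, 1)·C(5, 3) = 1680. Avoid both = 8008 − 2940 − 3300 + 1680 = 3448.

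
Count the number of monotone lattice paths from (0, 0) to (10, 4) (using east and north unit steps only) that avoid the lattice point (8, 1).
Number of paths = 911

Total paths from (0, 0) to (10, 4): C(14, 10) = 1001. Paths through (8, 1): (paths (0, 0) → (8, 1)) × (paths (8, 1) → (10, 4)) = C(9, 8) · C(5, 2) = 9 · 10 = 90. Avoidance count = 1001 − 90 = 911.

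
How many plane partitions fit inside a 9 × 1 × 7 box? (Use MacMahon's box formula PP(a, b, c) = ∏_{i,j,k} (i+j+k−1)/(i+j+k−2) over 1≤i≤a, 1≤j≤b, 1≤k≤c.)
PP(9, 1, 7) = 11440

Evaluate the triple product over i = 1..9, j = 1..1, k = 1..7. The factors are (2/1) · (3/2) · (4/3) · (5/4) · (6/5) · (7/6) · (8/7) · (3/2) · … (63 factors total). The numerators and denominators telescope so the product is an integer; carrying out the multiplication exactly gives PP(9, 1, 7) = 11440.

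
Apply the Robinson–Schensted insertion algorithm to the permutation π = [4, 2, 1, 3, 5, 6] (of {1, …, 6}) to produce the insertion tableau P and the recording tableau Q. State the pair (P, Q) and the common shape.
P = [1, 3, 5, 6] / [2] / [4];  Q = [1, 4, 5, 6] / [2] / [3];  common shape = (4, 1, 1)

Row-insert the values π_1, π_2, … into P one at a time, bumping the leftmost entry strictly greater than the inserted value down to the next row. The recording tableau Q records, in position (i, j), the step at which that cell was added to P.
  Insert 4 (step 1): P = [4];  Q = [1]
  Insert 2 (step 2): P = [2] / [4];  Q = [1] / [2]
  Insert 1 (step 3): P = [1] / [2] / [4];  Q = [1] / [2] / [3]
  Insert 3 (step 4): P = [1, 3] / [2] / [4];  Q = [1, 4] / [2] / [3]
  Insert 5 (step 5): P = [1, 3, 5] / [2] / [4];  Q = [1, 4, 5] / [2] / [3]
  Insert 6 (step 6): P = [1, 3, 5, 6] / [2] / [4];  Q = [1, 4, 5, 6] / [2] / [3]
Final shape: (4, 1, 1).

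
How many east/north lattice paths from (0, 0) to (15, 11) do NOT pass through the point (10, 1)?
Number of paths = 7693127

Total paths from (0, 0) to (15, 11): C(26, 15) = 7726160. Paths through (10, 1): (paths (0, 0) → (10, 1)) × (paths (10, 1) → (15, 11)) = C(11, 10) · C(15, 5) = 11 · 3003 = 33033. Avoidance count = 7726160 − 33033 = 7693127.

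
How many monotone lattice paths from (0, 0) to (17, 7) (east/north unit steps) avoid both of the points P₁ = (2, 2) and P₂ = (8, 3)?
Number of paths = 165135

Inclusion–exclusion. Total paths: C(24, 17) = 346104. Through P₁: C(4, 2)·C(20, 15) = 93024. Through P₂: C(11, 8)·C(13, 9) = 117975. Since P₁ is strictly southwest of P₂, a monotone path through both must visit P₁ then P₂; paths through both = C(4, 2)·C(7, 6)·C(13, 9) = 30030. Avoid both = 346104 − 93024 − 117975 + 30030 = 165135.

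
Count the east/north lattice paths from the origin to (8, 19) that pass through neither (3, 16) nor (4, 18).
Number of paths = 2143771

Inclusion–exclusion. Total paths: C(27, 8) = 2220075. Through P₁: C(19, 3)·C(8, 5) = 54264. Through P₂: C(22, 4)·C(5, 4) = 36575. Since P₁ is strictly southwest of P₂, a monotone path through both must visit P₁ then P₂; paths through both = C(19, 3)·C(3, 1)·C(5, 4) = 14535. Avoid both = 2220075 − 54264 − 36575 + 14535 = 2143771.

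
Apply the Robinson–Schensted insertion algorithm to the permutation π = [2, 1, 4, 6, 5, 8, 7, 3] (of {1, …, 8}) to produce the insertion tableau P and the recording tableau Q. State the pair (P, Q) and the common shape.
P = [1, 3, 5, 7] / [2, 4, 8] / [6];  Q = [1, 3, 4, 6] / [2, 5, 7] / [8];  common shape = (4, 3, 1)

Row-insert the values π_1, π_2, … into P one at a time, bumping the leftmost entry strictly greater than the inserted value down to the next row. The recording tableau Q records, in position (i, j), the step at which that cell was added to P.
  Insert 2 (step 1): P = [2];  Q = [1]
  Insert 1 (step 2): P = [1] / [2];  Q = [1] / [2]
  Insert 4 (step 3): P = [1, 4] / [2];  Q = [1, 3] / [2]
  Insert 6 (step 4): P = [1, 4, 6] / [2];  Q = [1, 3, 4] / [2]
  Insert 5 (step 5): P = [1, 4, 5] / [2, 6];  Q = [1, 3, 4] / [2, 5]
  Insert 8 (step 6): P = [1, 4, 5, 8] / [2, 6];  Q = [1, 3, 4, 6] / [2, 5]
  Insert 7 (step 7): P = [1, 4, 5, 7] / [2, 6, 8];  Q = [1, 3, 4, 6] / [2, 5, 7]
  Insert 3 (step 8): P = [1, 3, 5, 7] / [2, 4, 8] / [6];  Q = [1, 3, 4, 6] / [2, 5, 7] / [8]
Final shape: (4, 3, 1).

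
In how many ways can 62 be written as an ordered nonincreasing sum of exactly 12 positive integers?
p(62, 12 parts) = 97299

Partitions of n into exactly k parts are in bijection with partitions of n − k into at most k parts (subtract 1 from each part). So p(62, exactly 12) = p(50, parts ≤ 12). Computing via the recurrence p(m, j) = p(m, j−1) + p(m−j, j) gives 97299.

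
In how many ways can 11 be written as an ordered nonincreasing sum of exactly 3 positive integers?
p(11, 3 parts) = 10

Partitions of n into exactly k parts ↔ partitions of n − k into at most k parts (subtract 1 from each part). For n = 11, k = 3, the partitions are: 9+1+1, 8+2+1, 7+3+1, 7+2+2, 6+4+1, 6+3+2, 5+5+1, 5+4+2, 5+3+3, 4+4+3. Count = 10.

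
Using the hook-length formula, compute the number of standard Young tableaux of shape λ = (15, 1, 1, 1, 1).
# SYT of shape (15, 1, 1, 1, 1) = 3060

Hook-length formula: f^λ = n! / Π hook(c), product over all cells c of the Young diagram. For λ = (15, 1, 1, 1, 1), n = 19 boxes. Hook lengths by row (left-to-right, top-to-bottom): [19, 14, 13, 12, 11, 10, 9, 8, 7, 6, 5, 4, 3, 2, 1]; [4]; [3]; [2]; [1]. Product of hooks = 39753300787200. So f^λ = 19! / 39753300787200 = 121645100408832000 / 39753300787200 = 3060.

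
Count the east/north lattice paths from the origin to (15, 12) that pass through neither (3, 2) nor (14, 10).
Number of paths = 7301092

Inclusion–exclusion. Total paths: C(27, 15) = 17383860. Through P₁: C(5, 3)·C(22, 12) = 6466460. Through P₂: C(24, 14)·C(3, 1) = 5883768. Since P₁ is strictly southwest of P₂, a monotone path through both must visit P₁ then P₂; paths through both = C(5, 3)·C(19, 11)·C(3, 1) = 2267460. Avoid both = 17383860 − 6466460 − 5883768 + 2267460 = 7301092.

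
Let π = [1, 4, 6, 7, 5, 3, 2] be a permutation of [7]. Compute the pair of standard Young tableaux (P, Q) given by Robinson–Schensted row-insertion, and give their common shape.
P = [1, 2, 5, 7] / [3] / [4] / [6];  Q = [1, 2, 3, 4] / [5] / [6] / [7];  common shape = (4, 1, 1, 1)

Row-insert the values π_1, π_2, … into P one at a time, bumping the leftmost entry strictly greater than the inserted value down to the next row. The recording tableau Q records, in position (i, j), the step at which that cell was added to P.
  Insert 1 (step 1): P = [1];  Q = [1]
  Insert 4 (step 2): P = [1, 4];  Q = [1, 2]
  Insert 6 (step 3): P = [1, 4, 6];  Q = [1, 2, 3]
  Insert 7 (step 4): P = [1, 4, 6, 7];  Q = [1, 2, 3, 4]
  Insert 5 (step 5): P = [1, 4, 5, 7] / [6];  Q = [1, 2, 3, 4] / [5]
  Insert 3 (step 6): P = [1, 3, 5, 7] / [4] / [6];  Q = [1, 2, 3, 4] / [5] / [6]
  Insert 2 (step 7): P = [1, 2, 5, 7] / [3] / [4] / [6];  Q = [1, 2, 3, 4] / [5] / [6] / [7]
Final shape: (4, 1, 1, 1).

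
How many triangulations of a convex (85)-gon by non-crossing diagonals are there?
C_83 = 68854441132780194707888052034668647142985206100

These polygon triangulations are counted by the Catalan number C_n = (1/(n + 1)) · C(2n, n). For n = 83: C_83 = (1/84) · C(166, 83) = 5783773055153536355462596370912166360010757312400/84 = 68854441132780194707888052034668647142985206100.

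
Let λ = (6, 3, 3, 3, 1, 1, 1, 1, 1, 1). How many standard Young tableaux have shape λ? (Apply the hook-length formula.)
# SYT of shape (6, 3, 3, 3, 1, 1, 1, 1, 1, 1) = 98760480

Hook-length formula: f^λ = n! / Π hook(c), product over all cells c of the Young diagram. For λ = (6, 3, 3, 3, 1, 1, 1, 1, 1, 1), n = 21 boxes. Hook lengths by row (left-to-right, top-to-bottom): [15, 8, 7, 3, 2, 1]; [11, 4, 3]; [10, 3, 2]; [9, 2, 1]; [6]; [5]; [4]; [3]; [2]; [1]. Product of hooks = 517321728000. So f^λ = 21! / 517321728000 = 51090942171709440000 / 517321728000 = 98760480.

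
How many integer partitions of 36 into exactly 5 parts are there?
p(36, 5 parts) = 748

Partitions of n into exactly k parts are in bijection with partitions of n − k into at most k parts (subtract 1 from each part). So p(36, exactly 5) = p(31, parts ≤ 5). Computing via the recurrence p(m, j) = p(m, j−1) + p(m−j, j) gives 748.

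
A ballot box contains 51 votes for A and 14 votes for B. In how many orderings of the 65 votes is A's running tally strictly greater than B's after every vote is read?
Strict-lead orderings = 34718841146592

Total orderings of the 65 votes with 51 for A: C(65, 51) = 60992558771040. By the Bertrand ballot formula (Cycle Lemma / reflection principle), the number of orderings in which A is strictly ahead of B throughout is (p − q)/(p + q) · C(p + q, p) = (51 − 14)/(51 + 14) · 60992558771040 = 34718841146592.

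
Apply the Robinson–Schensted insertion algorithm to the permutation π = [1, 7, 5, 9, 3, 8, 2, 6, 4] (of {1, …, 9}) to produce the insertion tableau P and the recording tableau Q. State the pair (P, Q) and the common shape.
P = [1, 2, 4] / [3, 6] / [5, 8] / [7, 9];  Q = [1, 2, 4] / [3, 6] / [5, 8] / [7, 9];  common shape = (3, 2, 2, 2)

Row-insert the values π_1, π_2, … into P one at a time, bumping the leftmost entry strictly greater than the inserted value down to the next row. The recording tableau Q records, in position (i, j), the step at which that cell was added to P.
  Insert 1 (step 1): P = [1];  Q = [1]
  Insert 7 (step 2): P = [1, 7];  Q = [1, 2]
  Insert 5 (step 3): P = [1, 5] / [7];  Q = [1, 2] / [3]
  Insert 9 (step 4): P = [1, 5, 9] / [7];  Q = [1, 2, 4] / [3]
  Insert 3 (step 5): P = [1, 3, 9] / [5] / [7];  Q = [1, 2, 4] / [3] / [5]
  Insert 8 (step 6): P = [1, 3, 8] / [5, 9] / [7];  Q = [1, 2, 4] / [3, 6] / [5]
  Insert 2 (step 7): P = [1, 2, 8] / [3, 9] / [5] / [7];  Q = [1, 2, 4] / [3, 6] / [5] / [7]
  Insert 6 (step 8): P = [1, 2, 6] / [3, 8] / [5, 9] / [7];  Q = [1, 2, 4] / [3, 6] / [5, 8] / [7]
  Insert 4 (step 9): P = [1, 2, 4] / [3, 6] / [5, 8] / [7, 9];  Q = [1, 2, 4] / [3, 6] / [5, 8] / [7, 9]
Final shape: (3, 2, 2, 2).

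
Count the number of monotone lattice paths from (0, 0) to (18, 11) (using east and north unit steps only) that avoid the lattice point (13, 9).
Number of paths = 24151470

Total paths from (0, 0) to (18, 11): C(29, 18) = 34597290. Paths through (13, 9): (paths (0, 0) → (13, 9)) × (paths (13, 9) → (18, 11)) = C(22, 13) · C(7, 5) = 497420 · 21 = 10445820. Avoidance count = 34597290 − 10445820 = 24151470.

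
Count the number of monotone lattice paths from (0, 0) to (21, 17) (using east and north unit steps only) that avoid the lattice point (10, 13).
Number of paths = 27219493290

Total paths from (0, 0) to (21, 17): C(38, 21) = 28781143380. Paths through (10, 13): (paths (0, 0) → (10, 13)) × (paths (10, 13) → (21, 17)) = C(23, 10) · C(15, 11) = 1144066 · 1365 = 1561650090. Avoidance count = 28781143380 − 1561650090 = 27219493290.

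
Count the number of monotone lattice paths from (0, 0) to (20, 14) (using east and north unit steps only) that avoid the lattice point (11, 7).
Number of paths = 1027909080

Total paths from (0, 0) to (20, 14): C(34, 20) = 1391975640. Paths through (11, 7): (paths (0, 0) → (11, 7)) × (paths (11, 7) → (20, 14)) = C(18, 11) · C(16, 9) = 31824 · 11440 = 364066560. Avoidance count = 1391975640 − 364066560 = 1027909080.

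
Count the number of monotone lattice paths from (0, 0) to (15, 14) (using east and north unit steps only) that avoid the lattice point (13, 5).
Number of paths = 77087520

Total paths from (0, 0) to (15, 14): C(29, 15) = 77558760. Paths through (13, 5): (paths (0, 0) → (13, 5)) × (paths (13, 5) → (15, 14)) = C(18, 13) · C(11, 2) = 8568 · 55 = 471240. Avoidance count = 77558760 − 471240 = 77087520.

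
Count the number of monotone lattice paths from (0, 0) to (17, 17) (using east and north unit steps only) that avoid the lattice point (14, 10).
Number of paths = 2098255500

Total paths from (0, 0) to (17, 17): C(34, 17) = 2333606220. Paths through (14, 10): (paths (0, 0) → (14, 10)) × (paths (14, 10) → (17, 17)) = C(24, 14) · C(10, 3) = 1961256 · 120 = 235350720. Avoidance count = 2333606220 − 235350720 = 2098255500.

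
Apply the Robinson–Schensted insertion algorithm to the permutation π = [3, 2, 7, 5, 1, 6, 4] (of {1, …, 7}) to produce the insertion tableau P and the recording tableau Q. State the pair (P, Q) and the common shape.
P = [1, 4, 6] / [2, 5] / [3, 7];  Q = [1, 3, 6] / [2, 4] / [5, 7];  common shape = (3, 2, 2)

Row-insert the values π_1, π_2, … into P one at a time, bumping the leftmost entry strictly greater than the inserted value down to the next row. The recording tableau Q records, in position (i, j), the step at which that cell was added to P.
  Insert 3 (step 1): P = [3];  Q = [1]
  Insert 2 (step 2): P = [2] / [3];  Q = [1] / [2]
  Insert 7 (step 3): P = [2, 7] / [3];  Q = [1, 3] / [2]
  Insert 5 (step 4): P = [2, 5] / [3, 7];  Q = [1, 3] / [2, 4]
  Insert 1 (step 5): P = [1, 5] / [2, 7] / [3];  Q = [1, 3] / [2, 4] / [5]
  Insert 6 (step 6): P = [1, 5, 6] / [2, 7] / [3];  Q = [1, 3, 6] / [2, 4] / [5]
  Insert 4 (step 7): P = [1, 4, 6] / [2, 5] / [3, 7];  Q = [1, 3, 6] / [2, 4] / [5, 7]
Final shape: (3, 2, 2).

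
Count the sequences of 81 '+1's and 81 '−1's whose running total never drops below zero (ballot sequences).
C_81 = 4462290049988320482463241297506133183499654740

These ballot sequences are counted by the Catalan number C_n = (1/(n + 1)) · C(2n, n). For n = 81: C_81 = (1/82) · C(162, 81) = 365907784099042279561985786395502921046971688680/82 = 4462290049988320482463241297506133183499654740.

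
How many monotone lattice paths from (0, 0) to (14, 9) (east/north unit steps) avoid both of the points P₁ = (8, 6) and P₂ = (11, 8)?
Number of paths = 382730

Inclusion–exclusion. Total paths: C(23, 14) = 817190. Through P₁: C(14, 8)·C(9, 6) = 252252. Through P₂: C(19, 11)·C(4, 3) = 302328. Since P₁ is strictly southwest of P₂, a monotone path through both must visit P₁ then P₂; paths through both = C(14, 8)·C(5, 3)·C(4, 3) = 120120. Avoid both = 817190 − 252252 − 302328 + 120120 = 382730.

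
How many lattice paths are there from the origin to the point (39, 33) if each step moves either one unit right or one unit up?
Number of paths = 345720487753213109040

A monotone lattice path from (0, 0) to (39, 33) consists of 39 east steps and 33 north steps in some order, so it is determined by which 39 of the 72 steps are east. The count is C(72, 39) = 345720487753213109040.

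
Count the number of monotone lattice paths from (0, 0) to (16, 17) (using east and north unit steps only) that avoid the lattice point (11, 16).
Number of paths = 1088575740

Total paths from (0, 0) to (16, 17): C(33, 16) = 1166803110. Paths through (11, 16): (paths (0, 0) → (11, 16)) × (paths (11, 16) → (16, 17)) = C(27, 11) · C(6, 5) = 13037895 · 6 = 78227370. Avoidance count = 1166803110 − 78227370 = 1088575740.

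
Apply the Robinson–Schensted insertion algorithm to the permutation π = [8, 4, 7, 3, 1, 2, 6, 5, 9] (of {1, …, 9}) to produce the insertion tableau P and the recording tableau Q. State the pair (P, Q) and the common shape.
P = [1, 2, 5, 9] / [3, 6] / [4, 7] / [8];  Q = [1, 3, 7, 9] / [2, 6] / [4, 8] / [5];  common shape = (4, 2, 2, 1)

Row-insert the values π_1, π_2, … into P one at a time, bumping the leftmost entry strictly greater than the inserted value down to the next row. The recording tableau Q records, in position (i, j), the step at which that cell was added to P.
  Insert 8 (step 1): P = [8];  Q = [1]
  Insert 4 (step 2): P = [4] / [8];  Q = [1] / [2]
  Insert 7 (step 3): P = [4, 7] / [8];  Q = [1, 3] / [2]
  Insert 3 (step 4): P = [3, 7] / [4] / [8];  Q = [1, 3] / [2] / [4]
  Insert 1 (step 5): P = [1, 7] / [3] / [4] / [8];  Q = [1, 3] / [2] / [4] / [5]
  Insert 2 (step 6): P = [1, 2] / [3, 7] / [4] / [8];  Q = [1, 3] / [2, 6] / [4] / [5]
  Insert 6 (step 7): P = [1, 2, 6] / [3, 7] / [4] / [8];  Q = [1, 3, 7] / [2, 6] / [4] / [5]
  Insert 5 (step 8): P = [1, 2, 5] / [3, 6] / [4, 7] / [8];  Q = [1, 3, 7] / [2, 6] / [4, 8] / [5]
  Insert 9 (step 9): P = [1, 2, 5, 9] / [3, 6] / [4, 7] / [8];  Q = [1, 3, 7, 9] / [2, 6] / [4, 8] / [5]
Final shape: (4, 2, 2, 1).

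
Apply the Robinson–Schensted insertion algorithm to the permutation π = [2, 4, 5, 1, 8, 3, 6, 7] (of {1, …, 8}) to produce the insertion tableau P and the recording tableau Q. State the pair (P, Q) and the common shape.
P = [1, 3, 5, 6, 7] / [2, 4, 8];  Q = [1, 2, 3, 5, 8] / [4, 6, 7];  common shape = (5, 3)

Row-insert the values π_1, π_2, … into P one at a time, bumping the leftmost entry strictly greater than the inserted value down to the next row. The recording tableau Q records, in position (i, j), the step at which that cell was added to P.
  Insert 2 (step 1): P = [2];  Q = [1]
  Insert 4 (step 2): P = [2, 4];  Q = [1, 2]
  Insert 5 (step 3): P = [2, 4, 5];  Q = [1, 2, 3]
  Insert 1 (step 4): P = [1, 4, 5] / [2];  Q = [1, 2, 3] / [4]
  Insert 8 (step 5): P = [1, 4, 5, 8] / [2];  Q = [1, 2, 3, 5] / [4]
  Insert 3 (step 6): P = [1, 3, 5, 8] / [2, 4];  Q = [1, 2, 3, 5] / [4, 6]
  Insert 6 (step 7): P = [1, 3, 5, 6] / [2, 4, 8];  Q = [1, 2, 3, 5] / [4, 6, 7]
  Insert 7 (step 8): P = [1, 3, 5, 6, 7] / [2, 4, 8];  Q = [1, 2, 3, 5, 8] / [4, 6, 7]
Final shape: (5, 3).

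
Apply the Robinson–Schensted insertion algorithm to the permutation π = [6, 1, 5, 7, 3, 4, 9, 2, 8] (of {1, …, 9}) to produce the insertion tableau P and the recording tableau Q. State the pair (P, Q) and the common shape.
P = [1, 2, 4, 8] / [3, 7, 9] / [5] / [6];  Q = [1, 3, 4, 7] / [2, 6, 9] / [5] / [8];  common shape = (4, 3, 1, 1)

Row-insert the values π_1, π_2, … into P one at a time, bumping the leftmost entry strictly greater than the inserted value down to the next row. The recording tableau Q records, in position (i, j), the step at which that cell was added to P.
  Insert 6 (step 1): P = [6];  Q = [1]
  Insert 1 (step 2): P = [1] / [6];  Q = [1] / [2]
  Insert 5 (step 3): P = [1, 5] / [6];  Q = [1, 3] / [2]
  Insert 7 (step 4): P = [1, 5, 7] / [6];  Q = [1, 3, 4] / [2]
  Insert 3 (step 5): P = [1, 3, 7] / [5] / [6];  Q = [1, 3, 4] / [2] / [5]
  Insert 4 (step 6): P = [1, 3, 4] / [5, 7] / [6];  Q = [1, 3, 4] / [2, 6] / [5]
  Insert 9 (step 7): P = [1, 3, 4, 9] / [5, 7] / [6];  Q = [1, 3, 4, 7] / [2, 6] / [5]
  Insert 2 (step 8): P = [1, 2, 4, 9] / [3, 7] / [5] / [6];  Q = [1, 3, 4, 7] / [2, 6] / [5] / [8]
  Insert 8 (step 9): P = [1, 2, 4, 8] / [3, 7, 9] / [5] / [6];  Q = [1, 3, 4, 7] / [2, 6, 9] / [5] / [8]
Final shape: (4, 3, 1, 1).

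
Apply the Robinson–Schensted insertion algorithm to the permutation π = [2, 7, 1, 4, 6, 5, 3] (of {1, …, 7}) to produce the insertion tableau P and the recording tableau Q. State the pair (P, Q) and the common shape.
P = [1, 3, 5] / [2, 4] / [6] / [7];  Q = [1, 2, 5] / [3, 4] / [6] / [7];  common shape = (3, 2, 1, 1)

Row-insert the values π_1, π_2, … into P one at a time, bumping the leftmost entry strictly greater than the inserted value down to the next row. The recording tableau Q records, in position (i, j), the step at which that cell was added to P.
  Insert 2 (step 1): P = [2];  Q = [1]
  Insert 7 (step 2): P = [2, 7];  Q = [1, 2]
  Insert 1 (step 3): P = [1, 7] / [2];  Q = [1, 2] / [3]
  Insert 4 (step 4): P = [1, 4] / [2, 7];  Q = [1, 2] / [3, 4]
  Insert 6 (step 5): P = [1, 4, 6] / [2, 7];  Q = [1, 2, 5] / [3, 4]
  Insert 5 (step 6): P = [1, 4, 5] / [2, 6] / [7];  Q = [1, 2, 5] / [3, 4] / [6]
  Insert 3 (step 7): P = [1, 3, 5] / [2, 4] / [6] / [7];  Q = [1, 2, 5] / [3, 4] / [6] / [7]
Final shape: (3, 2, 1, 1).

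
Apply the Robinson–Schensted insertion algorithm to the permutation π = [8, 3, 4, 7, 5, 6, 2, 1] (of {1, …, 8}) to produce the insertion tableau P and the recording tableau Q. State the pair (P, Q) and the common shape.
P = [1, 4, 5, 6] / [2] / [3] / [7] / [8];  Q = [1, 3, 4, 6] / [2] / [5] / [7] / [8];  common shape = (4, 1, 1, 1, 1)

Row-insert the values π_1, π_2, … into P one at a time, bumping the leftmost entry strictly greater than the inserted value down to the next row. The recording tableau Q records, in position (i, j), the step at which that cell was added to P.
  Insert 8 (step 1): P = [8];  Q = [1]
  Insert 3 (step 2): P = [3] / [8];  Q = [1] / [2]
  Insert 4 (step 3): P = [3, 4] / [8];  Q = [1, 3] / [2]
  Insert 7 (step 4): P = [3, 4, 7] / [8];  Q = [1, 3, 4] / [2]
  Insert 5 (step 5): P = [3, 4, 5] / [7] / [8];  Q = [1, 3, 4] / [2] / [5]
  Insert 6 (step 6): P = [3, 4, 5, 6] / [7] / [8];  Q = [1, 3, 4, 6] / [2] / [5]
  Insert 2 (step 7): P = [2, 4, 5, 6] / [3] / [7] / [8];  Q = [1, 3, 4, 6] / [2] / [5] / [7]
  Insert 1 (step 8): P = [1, 4, 5, 6] / [2] / [3] / [7] / [8];  Q = [1, 3, 4, 6] / [2] / [5] / [7] / [8]
Final shape: (4, 1, 1, 1, 1).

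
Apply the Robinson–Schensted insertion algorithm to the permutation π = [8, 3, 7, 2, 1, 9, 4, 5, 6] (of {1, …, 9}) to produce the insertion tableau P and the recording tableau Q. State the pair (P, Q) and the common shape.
P = [1, 4, 5, 6] / [2, 7, 9] / [3] / [8];  Q = [1, 3, 6, 9] / [2, 7, 8] / [4] / [5];  common shape = (4, 3, 1, 1)

Row-insert the values π_1, π_2, … into P one at a time, bumping the leftmost entry strictly greater than the inserted value down to the next row. The recording tableau Q records, in position (i, j), the step at which that cell was added to P.
  Insert 8 (step 1): P = [8];  Q = [1]
  Insert 3 (step 2): P = [3] / [8];  Q = [1] / [2]
  Insert 7 (step 3): P = [3, 7] / [8];  Q = [1, 3] / [2]
  Insert 2 (step 4): P = [2, 7] / [3] / [8];  Q = [1, 3] / [2] / [4]
  Insert 1 (step 5): P = [1, 7] / [2] / [3] / [8];  Q = [1, 3] / [2] / [4] / [5]
  Insert 9 (step 6): P = [1, 7, 9] / [2] / [3] / [8];  Q = [1, 3, 6] / [2] / [4] / [5]
  Insert 4 (step 7): P = [1, 4, 9] / [2, 7] / [3] / [8];  Q = [1, 3, 6] / [2, 7] / [4] / [5]
  Insert 5 (step 8): P = [1, 4, 5] / [2, 7, 9] / [3] / [8];  Q = [1, 3, 6] / [2, 7, 8] / [4] / [5]
  Insert 6 (step 9): P = [1, 4, 5, 6] / [2, 7, 9] / [3] / [8];  Q = [1, 3, 6, 9] / [2, 7, 8] / [4] / [5]
Final shape: (4, 3, 1, 1).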